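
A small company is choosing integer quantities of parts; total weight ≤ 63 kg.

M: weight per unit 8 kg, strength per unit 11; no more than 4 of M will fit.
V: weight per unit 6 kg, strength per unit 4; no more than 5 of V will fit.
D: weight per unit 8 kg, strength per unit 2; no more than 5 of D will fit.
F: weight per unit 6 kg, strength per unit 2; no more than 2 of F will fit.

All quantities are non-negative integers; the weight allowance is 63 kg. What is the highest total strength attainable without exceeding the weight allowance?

64

M has the best ratio (11/8); taking only M gives at most 4×11 = 44 (stopped by the supply cap of 4).
Mixing does better — 4×M and 5×V: weight 62 ≤ 63, strength 4·11 + 5·4 = 64.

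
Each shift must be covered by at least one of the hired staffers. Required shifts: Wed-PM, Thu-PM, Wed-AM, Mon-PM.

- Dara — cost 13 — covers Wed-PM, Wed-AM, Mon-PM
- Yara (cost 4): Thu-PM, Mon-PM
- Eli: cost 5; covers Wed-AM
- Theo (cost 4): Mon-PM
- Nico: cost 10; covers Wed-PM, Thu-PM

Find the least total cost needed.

The greedy cost-per-new-shift heuristic would pick Yara, Eli, and Nico for 19, but a cheaper cover exists.
Choose Dara and Yara: together they cover Wed-PM, Thu-PM, Wed-AM, Mon-PM — every shift.
Total cost: 13 + 4 = 17.
No cover costs less than 17.

17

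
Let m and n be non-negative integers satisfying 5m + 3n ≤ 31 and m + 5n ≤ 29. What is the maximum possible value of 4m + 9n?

57

Relaxing integrality, the LP optimum is 59.00 at (m,n) = (3.09, 5.18), which is not an integer point.
(m,n)=(3,5): 5·3+3·5=30≤31, 1·3+5·5=28≤29, objective 57.
(m,n)=(2,5): 5·2+3·5=25≤31, 1·2+5·5=27≤29, objective 53.
(m,n)=(3,4): 5·3+3·4=27≤31, 1·3+5·4=23≤29, objective 48.
The best lattice point is (3,5), giving 57.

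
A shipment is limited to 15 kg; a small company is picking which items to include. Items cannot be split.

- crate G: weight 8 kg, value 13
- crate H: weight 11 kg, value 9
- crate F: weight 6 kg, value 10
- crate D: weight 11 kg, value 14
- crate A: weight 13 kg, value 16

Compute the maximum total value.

23

Treat it as a binary knapsack problem.
Allowing fractional choices, the relaxed optimum would be about 24.3, but items are indivisible.
crate A: weight 13 ≤ 15, value 16.
crate D: weight 11 ≤ 15, value 14.
crate G + crate F: weight 8 + 6 = 14 ≤ 15, value 13 + 10 = 23.
Best is crate G and crate F with total value 23.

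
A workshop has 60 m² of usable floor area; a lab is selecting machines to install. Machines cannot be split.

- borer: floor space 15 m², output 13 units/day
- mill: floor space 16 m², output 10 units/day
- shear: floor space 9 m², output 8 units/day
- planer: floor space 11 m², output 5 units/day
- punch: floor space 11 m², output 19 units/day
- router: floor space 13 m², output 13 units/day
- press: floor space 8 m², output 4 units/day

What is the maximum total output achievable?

58

borer + mill + punch + router: floor space 15 + 16 + 11 + 13 = 55 ≤ 60, output 13 + 10 + 19 + 13 = 55.
borer + shear + planer + punch + router: floor space 15 + 9 + 11 + 11 + 13 = 59 ≤ 60, output 13 + 8 + 5 + 19 + 13 = 58.
borer + shear + punch + router + press: floor space 15 + 9 + 11 + 13 + 8 = 56 ≤ 60, output 13 + 8 + 19 + 13 + 4 = 57.
Best is borer, shear, planer, punch, and router with total output 58.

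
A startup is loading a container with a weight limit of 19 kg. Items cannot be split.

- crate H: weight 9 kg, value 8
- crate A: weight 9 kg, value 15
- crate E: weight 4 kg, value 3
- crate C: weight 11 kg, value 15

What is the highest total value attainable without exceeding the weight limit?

23

This is a 0-1 knapsack instance.
Allowing fractional choices, the relaxed optimum would be about 28.6, but items are indivisible.
crate H + crate A: weight 9 + 9 = 18 ≤ 19, value 8 + 15 = 23.
crate E + crate C: weight 4 + 11 = 15 ≤ 19, value 3 + 15 = 18.
crate A + crate E: weight 9 + 4 = 13 ≤ 19, value 15 + 3 = 18.
Best is crate H and crate A with total value 23.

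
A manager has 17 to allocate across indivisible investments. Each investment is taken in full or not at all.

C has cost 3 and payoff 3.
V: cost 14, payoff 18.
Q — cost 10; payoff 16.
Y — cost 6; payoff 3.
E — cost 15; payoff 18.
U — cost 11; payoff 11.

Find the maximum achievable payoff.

21

Allowing fractional choices, the relaxed optimum would be about 25.0, but investments are indivisible.
C + Q: cost 3 + 10 = 13 ≤ 17, payoff 3 + 16 = 19.
C + V: cost 3 + 14 = 17 ≤ 17, payoff 3 + 18 = 21.
Best is C and V with total payoff 21.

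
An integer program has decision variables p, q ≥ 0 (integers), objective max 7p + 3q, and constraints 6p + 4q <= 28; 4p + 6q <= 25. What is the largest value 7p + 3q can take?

The continuous relaxation peaks at (4.67, 0) with value 32.67; rounding to a feasible lattice point costs some objective.
(p,q)=(4,1): 6·4+4·1=28≤28, 4·4+6·1=22≤25, objective 31.
(p,q)=(4,0): 6·4+4·0=24≤28, 4·4+6·0=16≤25, objective 28.
No feasible integer point exceeds 31.

31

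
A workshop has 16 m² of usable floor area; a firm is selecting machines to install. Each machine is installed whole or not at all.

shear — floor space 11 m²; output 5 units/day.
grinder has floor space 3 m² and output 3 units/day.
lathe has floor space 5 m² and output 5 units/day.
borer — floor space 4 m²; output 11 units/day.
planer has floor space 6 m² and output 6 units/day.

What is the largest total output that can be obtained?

22

Allowing fractional choices, the relaxed optimum would be about 23.0, but machines are indivisible.
grinder + borer + planer: floor space 3 + 4 + 6 = 13 ≤ 16, output 3 + 11 + 6 = 20.
lathe + borer + planer: floor space 5 + 4 + 6 = 15 ≤ 16, output 5 + 11 + 6 = 22.
grinder + lathe + borer: floor space 3 + 5 + 4 = 12 ≤ 16, output 3 + 5 + 11 = 19.
Best is lathe, borer, and planer with total output 22.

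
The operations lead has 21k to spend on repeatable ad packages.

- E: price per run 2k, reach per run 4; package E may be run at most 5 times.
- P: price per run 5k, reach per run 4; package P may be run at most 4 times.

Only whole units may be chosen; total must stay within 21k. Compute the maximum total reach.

Take 5×E and 2×P: price 20 ≤ 21, reach 5·4 + 2·4 = 28.
E has the best ratio (4/2) and is taken to its limit of 5; remaining capacity is filled optimally with the others.

28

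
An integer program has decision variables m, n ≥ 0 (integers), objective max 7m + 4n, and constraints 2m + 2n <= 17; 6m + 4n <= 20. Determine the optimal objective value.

Relaxing integrality, the LP optimum is 23.33 at (m,n) = (3.33, 0), which is not an integer point.
(m,n)=(2,2): 2·2+2·2=8≤17, 6·2+4·2=20≤20, objective 22.
(m,n)=(3,0): 2·3+2·0=6≤17, 6·3+4·0=18≤20, objective 21.
(m,n)=(1,3): 2·1+2·3=8≤17, 6·1+4·3=18≤20, objective 19.
The best lattice point is (2,2), giving 22.

22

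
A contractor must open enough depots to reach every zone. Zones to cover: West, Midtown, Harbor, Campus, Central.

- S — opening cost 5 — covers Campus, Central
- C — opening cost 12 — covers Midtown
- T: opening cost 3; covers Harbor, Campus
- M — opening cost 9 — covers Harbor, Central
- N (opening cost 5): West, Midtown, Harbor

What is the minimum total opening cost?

The greedy cost-per-new-zone heuristic would pick T, N, and S for 13, but a cheaper cover exists.
Choose S and N: together they cover West, Midtown, Harbor, Campus, Central — every zone.
Total opening cost: 5 + 5 = 10.
No cover costs less than 10.

10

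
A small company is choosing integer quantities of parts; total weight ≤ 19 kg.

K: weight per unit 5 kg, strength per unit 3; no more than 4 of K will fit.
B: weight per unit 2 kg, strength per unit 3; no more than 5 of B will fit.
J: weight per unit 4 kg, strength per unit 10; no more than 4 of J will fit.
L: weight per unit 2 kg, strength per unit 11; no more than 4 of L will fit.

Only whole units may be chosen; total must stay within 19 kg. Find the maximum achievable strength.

This is a bounded integer knapsack.
Take 1×B, 2×J, and 4×L: weight 18 ≤ 19, strength 1·3 + 2·10 + 4·11 = 67.
L has the best ratio (11/2) and is taken to its limit of 4; remaining capacity is filled optimally with the others.

67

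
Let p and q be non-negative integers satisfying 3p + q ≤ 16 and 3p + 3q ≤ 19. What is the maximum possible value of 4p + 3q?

(p,q)=(5,1) is feasible, giving 23.
(p,q)=(4,2) is feasible, giving 22.
(p,q)=(5,0) is feasible, giving 20.
The best lattice point is (5,1), giving 23.

23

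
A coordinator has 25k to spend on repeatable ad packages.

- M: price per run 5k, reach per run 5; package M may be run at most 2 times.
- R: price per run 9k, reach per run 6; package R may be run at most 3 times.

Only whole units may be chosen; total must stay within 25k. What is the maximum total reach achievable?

Take 1×M and 2×R: price 23 ≤ 25, reach 1·5 + 2·6 = 17.
No other integer combination yields more.

17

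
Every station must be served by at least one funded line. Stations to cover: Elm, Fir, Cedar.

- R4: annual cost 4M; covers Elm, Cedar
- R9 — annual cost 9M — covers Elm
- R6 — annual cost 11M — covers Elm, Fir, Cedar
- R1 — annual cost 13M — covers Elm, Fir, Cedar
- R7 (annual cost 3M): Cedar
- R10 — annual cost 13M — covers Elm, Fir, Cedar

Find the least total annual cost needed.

11

The greedy cost-per-new-station heuristic would pick R4 and R6 for 15, but a cheaper cover exists.
R6 alone covers Elm, Fir, Cedar — every station.
Total annual cost: 11.
No cover costs less than 11.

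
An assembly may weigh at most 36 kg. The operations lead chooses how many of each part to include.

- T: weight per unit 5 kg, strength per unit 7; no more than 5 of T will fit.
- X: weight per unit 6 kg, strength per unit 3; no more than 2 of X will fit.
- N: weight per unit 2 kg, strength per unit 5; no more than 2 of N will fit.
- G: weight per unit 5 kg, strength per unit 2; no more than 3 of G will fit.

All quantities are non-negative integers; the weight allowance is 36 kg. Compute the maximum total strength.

This is a bounded integer knapsack.
N has the best ratio (5/2); taking only N gives at most 2×5 = 10 (stopped by the supply cap of 2).
Mixing does better — 5×T, 1×X, and 2×N: weight 35 ≤ 36, strength 5·7 + 1·3 + 2·5 = 48.

48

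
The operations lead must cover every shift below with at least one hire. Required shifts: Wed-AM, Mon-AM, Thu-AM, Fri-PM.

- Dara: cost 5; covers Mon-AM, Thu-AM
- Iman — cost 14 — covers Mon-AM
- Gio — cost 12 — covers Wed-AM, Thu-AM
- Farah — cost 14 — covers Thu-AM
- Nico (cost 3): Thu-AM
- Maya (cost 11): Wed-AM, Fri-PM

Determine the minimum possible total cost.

This is an integer covering problem.
Choose Dara and Maya: together they cover Wed-AM, Mon-AM, Thu-AM, Fri-PM — every shift.
Total cost: 5 + 11 = 16.

16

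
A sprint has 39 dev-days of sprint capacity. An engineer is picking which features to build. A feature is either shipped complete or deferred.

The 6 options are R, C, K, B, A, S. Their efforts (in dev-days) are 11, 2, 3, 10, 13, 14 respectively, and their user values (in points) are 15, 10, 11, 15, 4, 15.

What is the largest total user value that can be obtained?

56

This is a 0-1 knapsack instance.
Allowing fractional choices, the relaxed optimum would be about 64.9, but features are indivisible.
R + C + K + B + A: effort 11 + 2 + 3 + 10 + 13 = 39 ≤ 39, user value 15 + 10 + 11 + 15 + 4 = 55.
R + K + B + S: effort 11 + 3 + 10 + 14 = 38 ≤ 39, user value 15 + 11 + 15 + 15 = 56.
R + C + B + S: effort 11 + 2 + 10 + 14 = 37 ≤ 39, user value 15 + 10 + 15 + 15 = 55.
Best is R, K, B, and S with total user value 56.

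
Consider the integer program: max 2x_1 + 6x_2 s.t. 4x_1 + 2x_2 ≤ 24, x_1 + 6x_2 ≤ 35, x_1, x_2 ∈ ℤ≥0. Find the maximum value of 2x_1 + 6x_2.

36

(x_1,x_2)=(3,5): 4·3+2·5=22≤24, 1·3+6·5=33≤35, objective 36.
(x_1,x_2)=(2,5): 4·2+2·5=18≤24, 1·2+6·5=32≤35, objective 34.
(x_1,x_2)=(4,4): 4·4+2·4=24≤24, 1·4+6·4=28≤35, objective 32.
(x_1,x_2)=(3,4): 4·3+2·4=20≤24, 1·3+6·4=27≤35, objective 30.
Maximum is 36 at (x_1,x_2)=(3,5).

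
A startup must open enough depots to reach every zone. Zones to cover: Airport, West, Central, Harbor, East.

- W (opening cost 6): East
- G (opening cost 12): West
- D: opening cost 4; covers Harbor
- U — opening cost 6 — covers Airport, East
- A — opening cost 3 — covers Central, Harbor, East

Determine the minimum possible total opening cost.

21

This is a weighted set-cover instance.
Choose G, U, and A: together they cover Airport, West, Central, Harbor, East — every zone.
Total opening cost: 12 + 6 + 3 = 21.
No cover costs less than 21.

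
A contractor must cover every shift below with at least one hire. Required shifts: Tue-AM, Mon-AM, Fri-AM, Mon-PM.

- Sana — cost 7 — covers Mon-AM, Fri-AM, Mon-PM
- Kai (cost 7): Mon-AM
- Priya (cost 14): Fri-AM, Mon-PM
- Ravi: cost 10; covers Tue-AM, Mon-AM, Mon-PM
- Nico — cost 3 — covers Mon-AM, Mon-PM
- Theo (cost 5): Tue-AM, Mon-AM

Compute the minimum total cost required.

12

The greedy cost-per-new-shift heuristic would pick Nico, Theo, and Sana for 15, but a cheaper cover exists.
Choose Sana and Theo: together they cover Tue-AM, Mon-AM, Fri-AM, Mon-PM — every shift.
Total cost: 7 + 5 = 12.
No cover costs less than 12.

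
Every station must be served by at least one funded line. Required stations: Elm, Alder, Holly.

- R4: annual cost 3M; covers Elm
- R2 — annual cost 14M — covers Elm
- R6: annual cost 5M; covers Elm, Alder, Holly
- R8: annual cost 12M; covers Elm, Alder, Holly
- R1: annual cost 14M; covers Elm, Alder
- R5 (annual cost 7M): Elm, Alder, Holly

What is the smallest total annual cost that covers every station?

5

This is an integer covering problem.
R6 alone covers Elm, Alder, Holly — every station.
Total annual cost: 5.
No cover costs less than 5.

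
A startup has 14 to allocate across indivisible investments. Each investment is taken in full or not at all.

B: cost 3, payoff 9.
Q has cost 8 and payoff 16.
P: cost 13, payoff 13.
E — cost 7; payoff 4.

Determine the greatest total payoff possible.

25

This is an integer program with binary decision variables.
Allowing fractional choices, the relaxed optimum would be about 28.0, but investments are indivisible.
Q: cost 8 ≤ 14, payoff 16.
B + Q: cost 3 + 8 = 11 ≤ 14, payoff 9 + 16 = 25.
B + E: cost 3 + 7 = 10 ≤ 14, payoff 9 + 4 = 13.
Best is B and Q with total payoff 25.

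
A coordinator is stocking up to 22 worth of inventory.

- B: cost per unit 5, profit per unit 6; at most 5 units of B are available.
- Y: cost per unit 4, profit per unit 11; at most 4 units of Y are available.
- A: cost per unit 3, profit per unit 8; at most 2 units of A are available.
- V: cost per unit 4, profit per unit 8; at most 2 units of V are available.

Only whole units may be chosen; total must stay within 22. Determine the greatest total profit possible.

3×Y, 2×A, and 1×V: cost 22 ≤ 22, profit 3·11 + 2·8 + 1·8 = 57.
4×Y and 2×A: cost 22 ≤ 22, profit 4·11 + 2·8 = 60.
Best is 60.

60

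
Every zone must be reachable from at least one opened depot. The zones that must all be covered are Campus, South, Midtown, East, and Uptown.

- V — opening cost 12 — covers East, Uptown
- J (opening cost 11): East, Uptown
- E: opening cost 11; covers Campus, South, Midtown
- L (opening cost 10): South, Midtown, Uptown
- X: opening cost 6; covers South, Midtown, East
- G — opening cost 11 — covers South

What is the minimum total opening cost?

22

The greedy cost-per-new-zone heuristic would pick X, L, and E for 27, but a cheaper cover exists.
Choose J and E: together they cover Campus, South, Midtown, East, Uptown — every zone.
Total opening cost: 11 + 11 = 22.
No cover costs less than 22.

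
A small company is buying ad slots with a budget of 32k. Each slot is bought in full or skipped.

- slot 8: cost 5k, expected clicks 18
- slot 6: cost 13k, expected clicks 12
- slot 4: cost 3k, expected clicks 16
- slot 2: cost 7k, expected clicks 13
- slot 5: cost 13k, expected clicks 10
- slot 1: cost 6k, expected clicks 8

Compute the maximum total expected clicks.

59

This is an integer program with binary decision variables.
Take slot 8, slot 6, slot 4, and slot 2: cost 5 + 13 + 3 + 7 = 28 ≤ 32, expected clicks 18 + 12 + 16 + 13 = 59.
No other feasible combination does better.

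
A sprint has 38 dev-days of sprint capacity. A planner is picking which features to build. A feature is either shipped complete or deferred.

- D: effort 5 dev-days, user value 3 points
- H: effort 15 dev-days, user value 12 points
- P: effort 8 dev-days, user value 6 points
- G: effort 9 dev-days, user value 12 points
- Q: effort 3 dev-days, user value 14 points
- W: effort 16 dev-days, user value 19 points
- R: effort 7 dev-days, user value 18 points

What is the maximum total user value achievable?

63

G + Q + W + R: effort 9 + 3 + 16 + 7 = 35 ≤ 38, user value 12 + 14 + 19 + 18 = 63.
P + Q + W + R: effort 8 + 3 + 16 + 7 = 34 ≤ 38, user value 6 + 14 + 19 + 18 = 57.
H + G + Q + R: effort 15 + 9 + 3 + 7 = 34 ≤ 38, user value 12 + 12 + 14 + 18 = 56.
Best is G, Q, W, and R with total user value 63.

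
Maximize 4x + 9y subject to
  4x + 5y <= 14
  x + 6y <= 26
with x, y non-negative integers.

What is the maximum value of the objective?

22

Relaxing integrality, the LP optimum is 25.20 at (x,y) = (0, 2.8), which is not an integer point.
(x,y)=(1,2): 4·1+5·2=14≤14, 1·1+6·2=13≤26, objective 22.
(x,y)=(0,2): 4·0+5·2=10≤14, 1·0+6·2=12≤26, objective 18.
No feasible integer point exceeds 22.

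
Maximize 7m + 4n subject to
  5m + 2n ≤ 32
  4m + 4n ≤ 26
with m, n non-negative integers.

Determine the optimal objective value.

42

(m,n)=(6,0): 5·6+2·0=30≤32, 4·6+4·0=24≤26, objective 42.
(m,n)=(5,1): 5·5+2·1=27≤32, 4·5+4·1=24≤26, objective 39.
(m,n)=(5,0): 5·5+2·0=25≤32, 4·5+4·0=20≤26, objective 35.
No feasible integer point exceeds 42.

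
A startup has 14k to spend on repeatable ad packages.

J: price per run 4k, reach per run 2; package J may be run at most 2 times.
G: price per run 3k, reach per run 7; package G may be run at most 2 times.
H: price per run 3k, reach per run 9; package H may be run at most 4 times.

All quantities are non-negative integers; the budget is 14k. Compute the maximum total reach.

Take 4×H: price 12 ≤ 14, reach 4·9 = 36.
H has the best ratio (9/3) and is taken to its limit of 4; remaining capacity is filled optimally with the others.

36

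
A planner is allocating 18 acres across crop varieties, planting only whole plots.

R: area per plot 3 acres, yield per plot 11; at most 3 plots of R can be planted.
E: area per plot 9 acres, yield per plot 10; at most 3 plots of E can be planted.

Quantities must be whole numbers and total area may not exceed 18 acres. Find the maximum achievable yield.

This is a bounded integer knapsack.
3×R and 1×E: area 18 ≤ 18, yield 3·11 + 1·10 = 43.
3×R: area 9 ≤ 18, yield 3·11 = 33.
Best is 43.

43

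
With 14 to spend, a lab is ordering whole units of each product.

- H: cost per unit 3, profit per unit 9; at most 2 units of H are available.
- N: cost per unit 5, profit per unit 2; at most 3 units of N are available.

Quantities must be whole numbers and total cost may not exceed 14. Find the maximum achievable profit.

This is a bounded integer knapsack.
2×H and 1×N: cost 11 ≤ 14, profit 2·9 + 1·2 = 20.
2×H: cost 6 ≤ 14, profit 2·9 = 18.
Best is 20.

20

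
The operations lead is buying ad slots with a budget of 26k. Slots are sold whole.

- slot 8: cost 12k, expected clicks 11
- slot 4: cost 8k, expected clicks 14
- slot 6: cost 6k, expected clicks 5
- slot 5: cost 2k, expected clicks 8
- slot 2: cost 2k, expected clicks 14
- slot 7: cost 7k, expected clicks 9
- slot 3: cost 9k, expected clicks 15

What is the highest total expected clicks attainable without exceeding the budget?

Take slot 4, slot 2, slot 7, and slot 3: cost 8 + 2 + 7 + 9 = 26 ≤ 26, expected clicks 14 + 14 + 9 + 15 = 52.
No other feasible combination does better.

52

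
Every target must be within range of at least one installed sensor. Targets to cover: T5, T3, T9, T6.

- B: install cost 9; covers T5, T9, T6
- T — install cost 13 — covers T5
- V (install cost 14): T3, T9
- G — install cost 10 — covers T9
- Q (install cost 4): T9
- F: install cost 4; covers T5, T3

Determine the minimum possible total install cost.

13

The greedy cost-per-new-target heuristic would pick F, Q, and B for 17, but a cheaper cover exists.
Choose B and F: together they cover T5, T3, T9, T6 — every target.
Total install cost: 9 + 4 = 13.
No cover costs less than 13.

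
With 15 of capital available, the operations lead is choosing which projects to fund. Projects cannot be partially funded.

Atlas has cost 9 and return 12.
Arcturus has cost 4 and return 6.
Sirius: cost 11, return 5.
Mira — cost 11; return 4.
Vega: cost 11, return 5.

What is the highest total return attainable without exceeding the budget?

18

Allowing fractional choices, the relaxed optimum would be about 18.9, but projects are indivisible.
Atlas + Arcturus: cost 9 + 4 = 13 ≤ 15, return 12 + 6 = 18.
Atlas: cost 9 ≤ 15, return 12.
Best is Atlas and Arcturus with total return 18.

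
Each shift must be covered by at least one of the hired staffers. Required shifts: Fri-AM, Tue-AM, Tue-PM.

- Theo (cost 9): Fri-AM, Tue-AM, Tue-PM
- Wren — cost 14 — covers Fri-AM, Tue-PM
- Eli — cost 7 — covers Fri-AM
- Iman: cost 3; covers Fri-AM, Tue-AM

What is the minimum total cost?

This is a weighted set-cover instance.
Theo alone covers Fri-AM, Tue-AM, Tue-PM — every shift.
Total cost: 9.

9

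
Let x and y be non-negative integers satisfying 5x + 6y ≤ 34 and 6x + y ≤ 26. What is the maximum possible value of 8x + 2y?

(x,y)=(4,2): 5·4+6·2=32≤34, 6·4+1·2=26≤26, objective 36.
(x,y)=(4,1): 5·4+6·1=26≤34, 6·4+1·1=25≤26, objective 34.
(x,y)=(3,3): 5·3+6·3=33≤34, 6·3+1·3=21≤26, objective 30.
The best lattice point is (4,2), giving 36.

36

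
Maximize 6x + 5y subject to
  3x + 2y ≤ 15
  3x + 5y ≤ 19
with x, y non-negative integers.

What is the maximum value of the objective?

30

Relaxing integrality, the LP optimum is 31.33 at (x,y) = (4.11, 1.33), which is not an integer point.
(x,y)=(5,0) is feasible, giving 30.
(x,y)=(4,1) is feasible, giving 29.
(x,y)=(3,2) is feasible, giving 28.
The best lattice point is (5,0), giving 30.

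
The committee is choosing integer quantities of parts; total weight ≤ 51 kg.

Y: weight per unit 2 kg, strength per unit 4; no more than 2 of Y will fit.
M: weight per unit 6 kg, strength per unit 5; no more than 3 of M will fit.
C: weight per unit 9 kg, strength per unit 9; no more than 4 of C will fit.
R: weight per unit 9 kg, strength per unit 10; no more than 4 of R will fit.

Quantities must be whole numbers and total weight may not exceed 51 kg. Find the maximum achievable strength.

Take 2×Y, 1×C, and 4×R: weight 49 ≤ 51, strength 2·4 + 1·9 + 4·10 = 57.
Y has the best ratio (4/2) and is taken to its limit of 2; remaining capacity is filled optimally with the others.

57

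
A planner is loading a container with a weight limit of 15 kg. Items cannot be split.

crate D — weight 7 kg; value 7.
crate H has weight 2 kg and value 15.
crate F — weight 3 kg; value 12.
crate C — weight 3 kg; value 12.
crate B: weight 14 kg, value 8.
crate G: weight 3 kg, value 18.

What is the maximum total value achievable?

57

Treat it as a binary knapsack problem.
Allowing fractional choices, the relaxed optimum would be about 61.0, but items are indivisible.
crate D + crate H + crate F + crate G: weight 7 + 2 + 3 + 3 = 15 ≤ 15, value 7 + 15 + 12 + 18 = 52.
crate H + crate F + crate C + crate G: weight 2 + 3 + 3 + 3 = 11 ≤ 15, value 15 + 12 + 12 + 18 = 57.
crate D + crate H + crate C + crate G: weight 7 + 2 + 3 + 3 = 15 ≤ 15, value 7 + 15 + 12 + 18 = 52.
Best is crate H, crate F, crate C, and crate G with total value 57.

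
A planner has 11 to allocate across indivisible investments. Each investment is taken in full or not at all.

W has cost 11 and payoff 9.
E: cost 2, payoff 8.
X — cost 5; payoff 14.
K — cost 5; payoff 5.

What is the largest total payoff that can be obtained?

22

This is a 0-1 knapsack instance.
Allowing fractional choices, the relaxed optimum would be about 26.0, but investments are indivisible.
X + K: cost 5 + 5 = 10 ≤ 11, payoff 14 + 5 = 19.
X: cost 5 ≤ 11, payoff 14.
E + X: cost 2 + 5 = 7 ≤ 11, payoff 8 + 14 = 22.
Best is E and X with total payoff 22.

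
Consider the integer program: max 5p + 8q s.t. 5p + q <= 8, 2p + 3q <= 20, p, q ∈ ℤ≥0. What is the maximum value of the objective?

48

Relaxing integrality, the LP optimum is 53.33 at (p,q) = (0, 6.67), which is not an integer point.
(p,q)=(0,6): 5·0+1·6=6≤8, 2·0+3·6=18≤20, objective 48.
(p,q)=(0,5): 5·0+1·5=5≤8, 2·0+3·5=15≤20, objective 40.
No feasible integer point exceeds 48.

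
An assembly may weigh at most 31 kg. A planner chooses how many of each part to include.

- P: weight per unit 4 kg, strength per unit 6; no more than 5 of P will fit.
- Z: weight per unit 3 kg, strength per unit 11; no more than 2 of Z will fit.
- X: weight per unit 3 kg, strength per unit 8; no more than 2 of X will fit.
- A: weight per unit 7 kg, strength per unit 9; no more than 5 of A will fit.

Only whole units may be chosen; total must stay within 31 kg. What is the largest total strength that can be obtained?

3×P, 2×Z, 2×X, and 1×A: weight 31 ≤ 31, strength 3·6 + 2·11 + 2·8 + 1·9 = 65.
1×P, 2×Z, 2×X, and 2×A: weight 30 ≤ 31, strength 1·6 + 2·11 + 2·8 + 2·9 = 62.
Best is 65.

65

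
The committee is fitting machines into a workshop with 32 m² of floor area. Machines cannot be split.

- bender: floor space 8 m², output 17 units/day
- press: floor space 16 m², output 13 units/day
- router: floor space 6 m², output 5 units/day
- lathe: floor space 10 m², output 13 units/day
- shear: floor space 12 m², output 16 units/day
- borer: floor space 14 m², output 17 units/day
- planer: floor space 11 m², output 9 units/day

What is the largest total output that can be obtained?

47

Allowing fractional choices, the relaxed optimum would be about 48.4, but machines are indivisible.
bender + shear + planer: floor space 8 + 12 + 11 = 31 ≤ 32, output 17 + 16 + 9 = 42.
bender + lathe + borer: floor space 8 + 10 + 14 = 32 ≤ 32, output 17 + 13 + 17 = 47.
bender + lathe + shear: floor space 8 + 10 + 12 = 30 ≤ 32, output 17 + 13 + 16 = 46.
Best is bender, lathe, and borer with total output 47.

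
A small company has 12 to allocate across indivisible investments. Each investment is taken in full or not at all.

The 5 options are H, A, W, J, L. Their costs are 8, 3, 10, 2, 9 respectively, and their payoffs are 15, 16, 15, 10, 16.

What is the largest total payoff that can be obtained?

Take A and L: cost 3 + 9 = 12 ≤ 12, payoff 16 + 16 = 32.
No other feasible combination does better.

32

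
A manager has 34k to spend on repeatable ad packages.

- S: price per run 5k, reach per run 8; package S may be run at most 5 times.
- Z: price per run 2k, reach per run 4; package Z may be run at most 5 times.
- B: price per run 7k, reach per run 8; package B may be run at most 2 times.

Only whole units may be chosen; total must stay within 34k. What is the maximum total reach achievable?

56

Take 5×S and 4×Z: price 33 ≤ 34, reach 5·8 + 4·4 = 56.
No other integer combination yields more.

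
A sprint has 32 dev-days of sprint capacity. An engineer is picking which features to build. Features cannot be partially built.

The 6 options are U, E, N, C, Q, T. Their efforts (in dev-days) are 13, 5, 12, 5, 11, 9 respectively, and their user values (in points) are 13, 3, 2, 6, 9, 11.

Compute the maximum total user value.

This is an integer program with binary decision variables.
U + E + C + T: effort 13 + 5 + 5 + 9 = 32 ≤ 32, user value 13 + 3 + 6 + 11 = 33.
U + C + T: effort 13 + 5 + 9 = 27 ≤ 32, user value 13 + 6 + 11 = 30.
E + C + Q + T: effort 5 + 5 + 11 + 9 = 30 ≤ 32, user value 3 + 6 + 9 + 11 = 29.
Best is U, E, C, and T with total user value 33.

33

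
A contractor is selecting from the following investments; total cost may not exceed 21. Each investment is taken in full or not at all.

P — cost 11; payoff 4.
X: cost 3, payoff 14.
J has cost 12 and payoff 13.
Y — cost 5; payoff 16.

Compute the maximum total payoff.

43

Treat it as a binary knapsack problem.
X + J + Y: cost 3 + 12 + 5 = 20 ≤ 21, payoff 14 + 13 + 16 = 43.
X + Y: cost 3 + 5 = 8 ≤ 21, payoff 14 + 16 = 30.
P + X + Y: cost 11 + 3 + 5 = 19 ≤ 21, payoff 4 + 14 + 16 = 34.
Best is X, J, and Y with total payoff 43.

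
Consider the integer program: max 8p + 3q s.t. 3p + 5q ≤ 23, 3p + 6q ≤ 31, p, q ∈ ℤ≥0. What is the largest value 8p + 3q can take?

56

Relaxing integrality, the LP optimum is 61.33 at (p,q) = (7.67, 0), which is not an integer point.
(p,q)=(7,0): 3·7+5·0=21≤23, 3·7+6·0=21≤31, objective 56.
(p,q)=(6,1): 3·6+5·1=23≤23, 3·6+6·1=24≤31, objective 51.
(p,q)=(6,0): 3·6+5·0=18≤23, 3·6+6·0=18≤31, objective 48.
No feasible integer point exceeds 56.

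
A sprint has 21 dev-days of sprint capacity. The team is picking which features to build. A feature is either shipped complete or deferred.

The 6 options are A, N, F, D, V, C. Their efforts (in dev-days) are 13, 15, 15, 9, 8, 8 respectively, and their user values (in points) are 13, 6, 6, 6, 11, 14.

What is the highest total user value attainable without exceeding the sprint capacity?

27

A + V: effort 13 + 8 = 21 ≤ 21, user value 13 + 11 = 24.
V + C: effort 8 + 8 = 16 ≤ 21, user value 11 + 14 = 25.
A + C: effort 13 + 8 = 21 ≤ 21, user value 13 + 14 = 27.
Best is A and C with total user value 27.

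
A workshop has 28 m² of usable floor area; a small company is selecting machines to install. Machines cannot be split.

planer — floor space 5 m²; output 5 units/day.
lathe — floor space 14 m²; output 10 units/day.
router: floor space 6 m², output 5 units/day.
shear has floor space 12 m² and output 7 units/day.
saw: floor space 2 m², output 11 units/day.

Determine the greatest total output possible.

Treat it as a binary knapsack problem.
Allowing fractional choices, the relaxed optimum would be about 31.6, but machines are indivisible.
lathe + shear + saw: floor space 14 + 12 + 2 = 28 ≤ 28, output 10 + 7 + 11 = 28.
planer + router + shear + saw: floor space 5 + 6 + 12 + 2 = 25 ≤ 28, output 5 + 5 + 7 + 11 = 28.
planer + lathe + router + saw: floor space 5 + 14 + 6 + 2 = 27 ≤ 28, output 5 + 10 + 5 + 11 = 31.
Best is planer, lathe, router, and saw with total output 31.

31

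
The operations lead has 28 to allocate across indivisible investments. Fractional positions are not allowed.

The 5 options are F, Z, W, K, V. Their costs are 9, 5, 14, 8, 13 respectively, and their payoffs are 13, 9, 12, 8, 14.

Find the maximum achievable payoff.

Allowing fractional choices, the relaxed optimum would be about 37.0, but investments are indivisible.
Z + K + V: cost 5 + 8 + 13 = 26 ≤ 28, payoff 9 + 8 + 14 = 31.
F + Z + V: cost 9 + 5 + 13 = 27 ≤ 28, payoff 13 + 9 + 14 = 36.
F + Z + W: cost 9 + 5 + 14 = 28 ≤ 28, payoff 13 + 9 + 12 = 34.
Best is F, Z, and V with total payoff 36.

36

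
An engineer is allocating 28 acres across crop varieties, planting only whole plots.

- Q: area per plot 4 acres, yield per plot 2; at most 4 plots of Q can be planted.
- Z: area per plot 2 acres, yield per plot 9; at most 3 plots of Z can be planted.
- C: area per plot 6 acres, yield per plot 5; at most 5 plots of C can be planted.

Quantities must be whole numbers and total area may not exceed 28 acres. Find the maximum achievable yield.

44

Take 1×Q, 3×Z, and 3×C: area 28 ≤ 28, yield 1·2 + 3·9 + 3·5 = 44.
Z has the best ratio (9/2) and is taken to its limit of 3; remaining capacity is filled optimally with the others.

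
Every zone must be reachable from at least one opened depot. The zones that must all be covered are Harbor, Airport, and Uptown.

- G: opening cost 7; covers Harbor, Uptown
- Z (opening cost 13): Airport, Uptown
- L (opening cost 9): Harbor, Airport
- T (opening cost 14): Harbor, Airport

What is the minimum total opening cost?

16

Choose G and L: together they cover Harbor, Airport, Uptown — every zone.
Total opening cost: 7 + 9 = 16.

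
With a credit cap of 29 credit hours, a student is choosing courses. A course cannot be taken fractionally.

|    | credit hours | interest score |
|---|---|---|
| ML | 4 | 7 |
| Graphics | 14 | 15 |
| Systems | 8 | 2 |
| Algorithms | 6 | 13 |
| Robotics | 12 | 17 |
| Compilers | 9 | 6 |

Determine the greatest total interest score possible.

37

Treat it as a binary knapsack problem.
Allowing fractional choices, the relaxed optimum would be about 44.5, but courses are indivisible.
Algorithms + Robotics + Compilers: credit hours 6 + 12 + 9 = 27 ≤ 29, interest score 13 + 17 + 6 = 36.
ML + Algorithms + Robotics: credit hours 4 + 6 + 12 = 22 ≤ 29, interest score 7 + 13 + 17 = 37.
Best is ML, Algorithms, and Robotics with total interest score 37.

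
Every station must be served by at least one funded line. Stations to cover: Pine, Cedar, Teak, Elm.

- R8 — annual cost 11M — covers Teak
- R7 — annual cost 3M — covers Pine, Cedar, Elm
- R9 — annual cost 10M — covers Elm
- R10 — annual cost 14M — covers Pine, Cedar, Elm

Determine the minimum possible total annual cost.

Choose R8 and R7: together they cover Pine, Cedar, Teak, Elm — every station.
Total annual cost: 11 + 3 = 14.
No cover costs less than 14.

14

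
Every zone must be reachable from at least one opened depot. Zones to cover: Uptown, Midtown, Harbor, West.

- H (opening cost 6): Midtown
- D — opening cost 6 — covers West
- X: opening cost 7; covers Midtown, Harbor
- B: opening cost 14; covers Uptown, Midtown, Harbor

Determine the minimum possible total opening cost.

20

The greedy cost-per-new-zone heuristic would pick X, D, and B for 27, but a cheaper cover exists.
Choose D and B: together they cover Uptown, Midtown, Harbor, West — every zone.
Total opening cost: 6 + 14 = 20.
No cover costs less than 20.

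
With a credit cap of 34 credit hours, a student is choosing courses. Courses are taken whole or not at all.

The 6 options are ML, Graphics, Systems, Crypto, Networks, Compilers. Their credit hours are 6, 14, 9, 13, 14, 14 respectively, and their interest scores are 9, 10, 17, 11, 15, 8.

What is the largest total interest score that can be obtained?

41

Take ML, Systems, and Networks: credit hours 6 + 9 + 14 = 29 ≤ 34, interest score 9 + 17 + 15 = 41.
No other feasible combination does better.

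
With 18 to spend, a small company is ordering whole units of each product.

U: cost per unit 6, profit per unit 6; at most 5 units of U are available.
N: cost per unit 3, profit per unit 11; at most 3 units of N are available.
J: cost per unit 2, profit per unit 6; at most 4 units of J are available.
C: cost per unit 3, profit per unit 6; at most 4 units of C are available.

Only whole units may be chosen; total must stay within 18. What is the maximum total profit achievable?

57

3×N and 4×J: cost 17 ≤ 18, profit 3·11 + 4·6 = 57.
3×N, 3×J, and 1×C: cost 18 ≤ 18, profit 3·11 + 3·6 + 1·6 = 57.
Best is 57.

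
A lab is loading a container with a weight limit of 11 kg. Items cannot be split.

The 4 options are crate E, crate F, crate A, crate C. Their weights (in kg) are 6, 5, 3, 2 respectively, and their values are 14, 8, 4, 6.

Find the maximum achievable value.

Treat it as a binary knapsack problem.
Allowing fractional choices, the relaxed optimum would be about 24.8, but items are indivisible.
crate E + crate F: weight 6 + 5 = 11 ≤ 11, value 14 + 8 = 22.
crate E + crate A + crate C: weight 6 + 3 + 2 = 11 ≤ 11, value 14 + 4 + 6 = 24.
Best is crate E, crate A, and crate C with total value 24.

24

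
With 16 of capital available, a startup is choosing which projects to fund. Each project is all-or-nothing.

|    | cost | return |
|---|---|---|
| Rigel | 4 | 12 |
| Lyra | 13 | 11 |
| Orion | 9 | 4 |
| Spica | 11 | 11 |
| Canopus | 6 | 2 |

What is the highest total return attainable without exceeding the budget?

This is a 0-1 knapsack instance.
Take Rigel and Spica: cost 4 + 11 = 15 ≤ 16, return 12 + 11 = 23.
No other feasible combination does better.

23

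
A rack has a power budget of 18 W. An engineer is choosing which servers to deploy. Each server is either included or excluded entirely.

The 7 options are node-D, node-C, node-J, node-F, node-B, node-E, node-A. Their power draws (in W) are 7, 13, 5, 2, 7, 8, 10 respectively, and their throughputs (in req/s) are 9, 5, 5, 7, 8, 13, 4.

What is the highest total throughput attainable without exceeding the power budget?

29

Take node-D, node-F, and node-E: power draw 7 + 2 + 8 = 17 ≤ 18, throughput 9 + 7 + 13 = 29.
No other feasible combination does better.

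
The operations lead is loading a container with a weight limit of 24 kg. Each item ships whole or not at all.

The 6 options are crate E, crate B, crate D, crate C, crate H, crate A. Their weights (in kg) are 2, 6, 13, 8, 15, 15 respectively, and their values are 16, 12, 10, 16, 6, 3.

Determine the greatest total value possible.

44

Allowing fractional choices, the relaxed optimum would be about 50.2, but items are indivisible.
crate E + crate B + crate D: weight 2 + 6 + 13 = 21 ≤ 24, value 16 + 12 + 10 = 38.
crate E + crate D + crate C: weight 2 + 13 + 8 = 23 ≤ 24, value 16 + 10 + 16 = 42.
crate E + crate B + crate C: weight 2 + 6 + 8 = 16 ≤ 24, value 16 + 12 + 16 = 44.
Best is crate E, crate B, and crate C with total value 44.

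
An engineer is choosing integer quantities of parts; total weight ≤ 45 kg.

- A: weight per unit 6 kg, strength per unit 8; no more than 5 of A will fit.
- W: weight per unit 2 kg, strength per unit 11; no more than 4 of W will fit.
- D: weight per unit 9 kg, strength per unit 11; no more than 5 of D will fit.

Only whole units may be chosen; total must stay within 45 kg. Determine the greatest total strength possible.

90

4×W and 4×D: weight 44 ≤ 45, strength 4·11 + 4·11 = 88.
3×A, 4×W, and 2×D: weight 44 ≤ 45, strength 3·8 + 4·11 + 2·11 = 90.
Best is 90.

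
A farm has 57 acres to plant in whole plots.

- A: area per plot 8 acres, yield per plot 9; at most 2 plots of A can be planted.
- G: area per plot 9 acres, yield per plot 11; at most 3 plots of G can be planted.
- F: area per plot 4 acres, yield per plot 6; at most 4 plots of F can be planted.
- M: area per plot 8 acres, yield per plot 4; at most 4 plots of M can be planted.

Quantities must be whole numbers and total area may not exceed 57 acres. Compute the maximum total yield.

69

Take 2×A, 3×G, and 3×F: area 55 ≤ 57, yield 2·9 + 3·11 + 3·6 = 69.
No other integer combination yields more.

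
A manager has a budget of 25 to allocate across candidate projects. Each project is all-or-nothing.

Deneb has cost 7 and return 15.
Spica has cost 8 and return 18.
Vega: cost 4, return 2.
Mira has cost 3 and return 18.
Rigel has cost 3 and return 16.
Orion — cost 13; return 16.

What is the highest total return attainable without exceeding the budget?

Allowing fractional choices, the relaxed optimum would be about 71.9, but projects are indivisible.
Spica + Vega + Mira + Rigel: cost 8 + 4 + 3 + 3 = 18 ≤ 25, return 18 + 2 + 18 + 16 = 54.
Deneb + Spica + Mira + Rigel: cost 7 + 8 + 3 + 3 = 21 ≤ 25, return 15 + 18 + 18 + 16 = 67.
Deneb + Spica + Vega + Mira + Rigel: cost 7 + 8 + 4 + 3 + 3 = 25 ≤ 25, return 15 + 18 + 2 + 18 + 16 = 69.
Best is Deneb, Spica, Vega, Mira, and Rigel with total return 69.

69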